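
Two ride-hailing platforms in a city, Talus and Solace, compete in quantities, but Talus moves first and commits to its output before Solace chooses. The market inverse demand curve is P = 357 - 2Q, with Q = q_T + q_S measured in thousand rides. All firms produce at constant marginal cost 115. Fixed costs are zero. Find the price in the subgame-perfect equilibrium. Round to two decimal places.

The follower Solace best-responds to any q_T: π_S = (357 - 2Q)q_S - 115q_S.
Follower FOC: 242 - 2q_T - 4q_S = 0, so q_S(q_T) = (242 - 2q_T)/4.
The leader anticipates this reaction. Substituting into P = 357 - 2Q gives P = 236 - q_T, so π_T = (236 - q_T)q_T - 115q_T.
Maximising: ∂π_T/∂q_T = 121 - 2q_T = 0, giving q_T = 121/2.
Then q_S = (242 - 2·(121/2))/4 = 121/4.
Total output Q = 363/4, so price P = 357 - 2·(363/4) = 351/2.

175.50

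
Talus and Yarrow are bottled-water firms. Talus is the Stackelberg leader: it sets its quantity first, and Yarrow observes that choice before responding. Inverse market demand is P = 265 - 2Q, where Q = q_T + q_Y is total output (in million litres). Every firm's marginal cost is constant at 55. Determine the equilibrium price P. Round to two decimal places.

Solve by backward induction. Given q_T, the follower Yarrow maximises π_Y = (265 - 2q_T - 2q_Y)q_Y - 55q_Y.
Follower FOC: 210 - 2q_T - 4q_Y = 0, so q_Y(q_T) = (210 - 2q_T)/4.
The leader anticipates this reaction. Substituting into P = 265 - 2Q gives P = 160 - q_T, so π_T = (160 - q_T)q_T - 55q_T.
Maximising: ∂π_T/∂q_T = 105 - 2q_T = 0, giving q_T = 105/2.
Then q_Y = (210 - 2·(105/2))/4 = 105/4.
Total output Q = 315/4, so price P = 265 - 2·(315/4) = 215/2.

107.50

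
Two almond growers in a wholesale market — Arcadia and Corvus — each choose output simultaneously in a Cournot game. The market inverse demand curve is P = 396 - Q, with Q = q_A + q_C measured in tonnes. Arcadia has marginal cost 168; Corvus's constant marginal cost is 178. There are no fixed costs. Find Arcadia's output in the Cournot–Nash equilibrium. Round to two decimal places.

79.33

Arcadia's profit: π_A = (396 - Q)q_A - (168q_A). Setting ∂π_A/∂q_A = 0: 228 - 2q_A - (q_C) = 0.
Corvus's first-order condition: 218 - 2q_C - (q_A) = 0.
So q_A = (228 - q_C)/2 and q_C = (218 - q_A)/2.
Substituting one into the other gives q_A = 238/3 and q_C = 208/3.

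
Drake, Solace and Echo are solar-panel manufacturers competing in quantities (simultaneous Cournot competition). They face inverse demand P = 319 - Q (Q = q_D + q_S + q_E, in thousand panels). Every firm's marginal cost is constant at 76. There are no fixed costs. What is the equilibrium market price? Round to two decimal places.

136.75

A representative firm's profit is π_i = q_i(319 - Q) - 76q_i.
Setting ∂π_i/∂q_i = 0 with rivals' quantities fixed: 243 - 2q_i - Σ_{j≠i} q_j = 0.
With identical firms every q_j equals q_i, so Σ_{j≠i} q_j = 2q_i and 243 = 4q_i, giving q_i = 243/4.
Total output Q = 729/4, so price P = 319 - 729/4 = 547/4.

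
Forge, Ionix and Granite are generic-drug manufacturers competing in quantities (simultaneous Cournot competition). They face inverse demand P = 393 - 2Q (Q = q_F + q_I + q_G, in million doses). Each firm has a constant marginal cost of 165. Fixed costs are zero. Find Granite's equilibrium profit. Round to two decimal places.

A representative firm's profit is π_i = q_i(393 - 2Q) - 165q_i.
Setting ∂π_i/∂q_i = 0 with rivals' quantities fixed: 228 - 4q_i - 2·Σ_{j≠i} q_j = 0.
By symmetry each firm produces the same amount; substituting Σ_{j≠i} q_j = 2q_i yields q_i = 228/8 = 57/2.
Price P = 393 - 2·(171/2) = 222.
Granite's profit: (222 - 165)·(57/2) = 1624.5000.

1624.50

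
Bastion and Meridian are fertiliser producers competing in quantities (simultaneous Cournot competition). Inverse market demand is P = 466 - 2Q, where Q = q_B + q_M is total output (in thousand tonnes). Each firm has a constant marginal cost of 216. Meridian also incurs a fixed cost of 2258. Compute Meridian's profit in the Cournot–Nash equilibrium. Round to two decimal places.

1214.22

Each firm earns π_i = (466 - 2Q)q_i - 216q_i.
First-order condition (treating rivals' output as given): 250 - 4q_i - 2q_j = 0.
With identical firms every q_j equals q_i, so q_j = q_i and 250 = 6q_i, giving q_i = 125/3.
Price P = 466 - 2·(250/3) = 898/3.
Meridian's profit: (898/3 - 216)·(125/3) - 2258 = 1214.2222.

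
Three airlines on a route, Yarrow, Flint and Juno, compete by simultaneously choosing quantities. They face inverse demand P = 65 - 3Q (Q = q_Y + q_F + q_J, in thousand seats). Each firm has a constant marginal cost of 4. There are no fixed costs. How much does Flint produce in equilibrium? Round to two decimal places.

5.08

A representative firm's profit is π_i = q_i(65 - 3Q) - 4q_i.
First-order condition (treating rivals' output as given): 61 - 6q_i - 3·Σ_{j≠i} q_j = 0.
By symmetry each firm produces the same amount; substituting Σ_{j≠i} q_j = 2q_i yields q_i = 61/12.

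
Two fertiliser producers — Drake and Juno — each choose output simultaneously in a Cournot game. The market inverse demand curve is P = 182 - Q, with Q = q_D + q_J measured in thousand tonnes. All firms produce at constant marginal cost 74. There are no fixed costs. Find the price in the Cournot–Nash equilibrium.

110

Each firm earns π_i = (182 - Q)q_i - 74q_i.
First-order condition (treating rivals' output as given): 108 - 2q_i - q_j = 0.
With identical firms every q_j equals q_i, so q_j = q_i and 108 = 3q_i, giving q_i = 36.
Total output Q = 72, so price P = 182 - 72 = 110.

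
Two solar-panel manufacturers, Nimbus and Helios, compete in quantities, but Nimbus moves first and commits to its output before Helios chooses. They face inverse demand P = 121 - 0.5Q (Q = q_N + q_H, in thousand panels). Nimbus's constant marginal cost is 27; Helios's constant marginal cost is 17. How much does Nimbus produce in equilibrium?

84

The follower Helios best-responds to any q_N: π_H = (121 - 0.5Q)q_H - 17q_H.
Follower FOC: 104 - (1/2)q_N - q_H = 0, so q_H(q_N) = (104 - (1/2)q_N).
The leader anticipates this reaction. Substituting into P = 121 - 0.5Q gives P = 69 - (1/4)q_N, so π_N = (69 - (1/4)q_N)q_N - 27q_N.
The leader's first-order condition 42 - (1/2)q_N = 0 yields q_N = 84.
Then q_H = (104 - (1/2)·84) = 62.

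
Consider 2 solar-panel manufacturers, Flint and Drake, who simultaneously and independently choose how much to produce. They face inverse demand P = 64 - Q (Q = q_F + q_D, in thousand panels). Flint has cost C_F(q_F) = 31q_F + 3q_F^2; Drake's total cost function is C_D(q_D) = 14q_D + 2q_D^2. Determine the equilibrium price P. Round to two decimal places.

Flint's profit: π_F = (64 - Q)q_F - (31q_F + 3q_F²). Setting ∂π_F/∂q_F = 0: 33 - 8q_F - (q_D) = 0.
Drake's first-order condition: 50 - 6q_D - (q_F) = 0.
Rearranging gives the reaction functions q_F = (33 - q_D)/8 and q_D = (50 - q_F)/6.
Solving the pair: q_F = 148/47, q_D = 367/47.
Total output Q = 515/47, so price P = 64 - 515/47 = 53.0426.

53.04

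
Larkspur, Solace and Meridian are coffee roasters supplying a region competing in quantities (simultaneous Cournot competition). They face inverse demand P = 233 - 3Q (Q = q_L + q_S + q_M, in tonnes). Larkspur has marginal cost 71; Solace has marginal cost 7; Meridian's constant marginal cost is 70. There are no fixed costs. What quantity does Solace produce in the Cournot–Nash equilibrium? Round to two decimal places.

Larkspur's profit: π_L = (233 - 3Q)q_L - (71q_L). Setting ∂π_L/∂q_L = 0: 162 - 6q_L - 3(q_S + q_M) = 0.
Solace's first-order condition: 226 - 6q_S - 3(q_L + q_M) = 0.
Meridian's first-order condition: 163 - 6q_M - 3(q_L + q_S) = 0.
Adding the 3 conditions: 551 − 6Q − 6Q = 0, i.e. Q = 551/12.
Back-substituting: q_L = (162 − 551/4)/3 = 97/12, q_S = (226 − 551/4)/3 = 353/12, q_M = (163 − 551/4)/3 = 101/12.

29.42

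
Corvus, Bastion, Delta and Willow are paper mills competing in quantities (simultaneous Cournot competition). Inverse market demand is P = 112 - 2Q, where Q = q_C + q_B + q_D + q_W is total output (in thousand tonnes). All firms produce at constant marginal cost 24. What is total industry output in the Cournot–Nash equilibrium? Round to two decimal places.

35.20

A representative firm's profit is π_i = q_i(112 - 2Q) - 24q_i.
First-order condition (treating rivals' output as given): 88 - 4q_i - 2·Σ_{j≠i} q_j = 0.
With identical firms every q_j equals q_i, so Σ_{j≠i} q_j = 3q_i and 88 = 10q_i, giving q_i = 44/5.
Total output Q = 44/5 + 44/5 + 44/5 + 44/5 = 176/5.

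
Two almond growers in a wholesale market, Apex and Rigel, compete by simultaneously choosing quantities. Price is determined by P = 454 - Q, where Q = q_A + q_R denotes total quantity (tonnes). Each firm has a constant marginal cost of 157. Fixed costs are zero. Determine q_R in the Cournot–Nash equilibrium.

99

Each firm earns π_i = (454 - Q)q_i - 157q_i.
Setting ∂π_i/∂q_i = 0 with rivals' quantities fixed: 297 - 2q_i - q_j = 0.
With identical firms every q_j equals q_i, so q_j = q_i and 297 = 3q_i, giving q_i = 99.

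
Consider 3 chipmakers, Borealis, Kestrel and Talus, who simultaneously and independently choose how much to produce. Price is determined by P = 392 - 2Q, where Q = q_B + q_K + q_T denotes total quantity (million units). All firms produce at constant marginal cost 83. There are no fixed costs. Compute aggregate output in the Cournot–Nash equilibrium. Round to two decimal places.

Each firm earns π_i = (392 - 2Q)q_i - 83q_i.
First-order condition (treating rivals' output as given): 309 - 4q_i - 2·Σ_{j≠i} q_j = 0.
With identical firms every q_j equals q_i, so Σ_{j≠i} q_j = 2q_i and 309 = 8q_i, giving q_i = 309/8.
Total output Q = 309/8 + 309/8 + 309/8 = 927/8.

115.88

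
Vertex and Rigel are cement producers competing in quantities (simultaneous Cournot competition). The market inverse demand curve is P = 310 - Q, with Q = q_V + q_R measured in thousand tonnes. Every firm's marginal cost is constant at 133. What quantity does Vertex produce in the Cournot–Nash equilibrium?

A representative firm's profit is π_i = q_i(310 - Q) - 133q_i.
Setting ∂π_i/∂q_i = 0 with rivals' quantities fixed: 177 - 2q_i - q_j = 0.
By symmetry each firm produces the same amount; substituting q_j = q_i yields q_i = 177/3 = 59.

59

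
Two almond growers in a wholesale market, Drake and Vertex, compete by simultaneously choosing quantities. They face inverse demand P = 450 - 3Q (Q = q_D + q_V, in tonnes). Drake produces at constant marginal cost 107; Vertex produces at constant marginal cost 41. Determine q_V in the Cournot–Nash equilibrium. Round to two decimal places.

Drake's profit: π_D = (450 - 3Q)q_D - (107q_D). Setting ∂π_D/∂q_D = 0: 343 - 6q_D - 3(q_V) = 0.
Vertex's first-order condition: 409 - 6q_V - 3(q_D) = 0.
Rearranging gives the reaction functions q_D = (343 - 3q_V)/6 and q_V = (409 - 3q_D)/6.
Substituting one into the other gives q_D = 277/9 and q_V = 475/9.

52.78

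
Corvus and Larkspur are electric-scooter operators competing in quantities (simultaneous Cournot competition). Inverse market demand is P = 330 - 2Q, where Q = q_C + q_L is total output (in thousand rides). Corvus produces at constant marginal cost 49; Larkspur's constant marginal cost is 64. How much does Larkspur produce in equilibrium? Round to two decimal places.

41.83

Corvus's profit: π_C = (330 - 2Q)q_C - (49q_C). Setting ∂π_C/∂q_C = 0: 281 - 4q_C - 2(q_L) = 0.
Larkspur's profit: π_L = (330 - 2Q)q_L - (64q_L). Setting ∂π_L/∂q_L = 0: 266 - 4q_L - 2(q_C) = 0.
Best responses: q_C = (281 - 2q_L)/4, q_L = (266 - 2q_C)/4.
Solving the pair: q_C = 148/3, q_L = 251/6.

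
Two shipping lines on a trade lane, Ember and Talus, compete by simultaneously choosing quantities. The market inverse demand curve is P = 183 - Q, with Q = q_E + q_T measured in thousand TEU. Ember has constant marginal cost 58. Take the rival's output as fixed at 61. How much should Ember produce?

32

With the rival's output fixed at 61, Ember's profit is π_E = (183 - 61 - q_E)q_E - (58q_E) = (122 - q_E)q_E - (58q_E).
∂π_E/∂q_E = 64 - 2q_E = 0, so q_E = 32.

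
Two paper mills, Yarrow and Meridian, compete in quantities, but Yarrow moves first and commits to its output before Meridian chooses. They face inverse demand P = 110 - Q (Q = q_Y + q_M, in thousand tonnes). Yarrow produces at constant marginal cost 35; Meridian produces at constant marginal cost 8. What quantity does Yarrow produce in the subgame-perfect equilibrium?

The follower Meridian best-responds to any q_Y: π_M = (110 - Q)q_M - 8q_M.
Setting the follower's marginal profit to zero, 102 - q_Y - 2q_M = 0, i.e. q_M = (102 - q_Y)/2.
The leader anticipates this reaction. Substituting into P = 110 - Q gives P = 59 - (1/2)q_Y, so π_Y = (59 - (1/2)q_Y)q_Y - 35q_Y.
The leader's first-order condition 24 - q_Y = 0 yields q_Y = 24.
Then q_M = (102 - 24)/2 = 39.

24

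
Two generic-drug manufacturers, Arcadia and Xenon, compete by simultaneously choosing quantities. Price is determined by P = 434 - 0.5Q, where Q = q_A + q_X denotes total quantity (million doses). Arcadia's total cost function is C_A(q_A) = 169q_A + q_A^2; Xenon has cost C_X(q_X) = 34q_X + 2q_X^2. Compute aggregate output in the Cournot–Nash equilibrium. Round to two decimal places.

Arcadia's profit: π_A = (434 - 0.5Q)q_A - (169q_A + q_A²). Setting ∂π_A/∂q_A = 0: 265 - 3q_A - (1/2)(q_X) = 0.
Xenon's profit: π_X = (434 - 0.5Q)q_X - (34q_X + 2q_X²). Setting ∂π_X/∂q_X = 0: 400 - 5q_X - (1/2)(q_A) = 0.
Rearranging gives the reaction functions q_A = (265 - (1/2)q_X)/3 and q_X = (400 - (1/2)q_A)/5.
Solving the pair: q_A = 76.2712, q_X = 72.3729.
Total output Q = 76.2712 + 72.3729 = 148.6441.

148.64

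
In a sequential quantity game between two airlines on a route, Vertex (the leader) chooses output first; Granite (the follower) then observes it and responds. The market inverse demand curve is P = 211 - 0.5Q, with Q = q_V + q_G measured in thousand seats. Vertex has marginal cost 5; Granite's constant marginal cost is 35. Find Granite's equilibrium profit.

Solve by backward induction. Given q_V, the follower Granite maximises π_G = (211 - (1/2)q_V - (1/2)q_G)q_G - 35q_G.
Follower FOC: 176 - (1/2)q_V - q_G = 0, so q_G(q_V) = (176 - (1/2)q_V).
The leader anticipates this reaction. Substituting into P = 211 - 0.5Q gives P = 123 - (1/4)q_V, so π_V = (123 - (1/4)q_V)q_V - 5q_V.
Maximising: ∂π_V/∂q_V = 118 - (1/2)q_V = 0, giving q_V = 236.
Then q_G = (176 - (1/2)·236) = 58.
Price P = 211 - (1/2)·294 = 64.
Granite's profit: (64 - 35)·58 = 1682.

1682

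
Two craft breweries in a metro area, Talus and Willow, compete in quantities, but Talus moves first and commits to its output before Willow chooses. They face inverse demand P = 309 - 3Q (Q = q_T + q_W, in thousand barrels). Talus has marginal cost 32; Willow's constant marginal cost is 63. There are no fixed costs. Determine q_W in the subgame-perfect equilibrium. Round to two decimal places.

Solve by backward induction. Given q_T, the follower Willow maximises π_W = (309 - 3q_T - 3q_W)q_W - 63q_W.
Follower FOC: 246 - 3q_T - 6q_W = 0, so q_W(q_T) = (246 - 3q_T)/6.
Talus substitutes q_W(q_T) into its own profit: π_T = q_T(309 - 3q_T - (246 - 3q_T)/2) - 32q_T = (186 - (3/2)q_T)q_T - 32q_T.
The leader's first-order condition 154 - 3q_T = 0 yields q_T = 154/3.
Then q_W = (246 - 3·(154/3))/6 = 46/3.

15.33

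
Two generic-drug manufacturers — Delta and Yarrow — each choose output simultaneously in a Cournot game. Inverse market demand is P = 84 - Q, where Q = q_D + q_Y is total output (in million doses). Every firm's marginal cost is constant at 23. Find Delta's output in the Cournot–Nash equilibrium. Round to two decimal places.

Each firm earns π_i = (84 - Q)q_i - 23q_i.
First-order condition (treating rivals' output as given): 61 - 2q_i - q_j = 0.
By symmetry each firm produces the same amount; substituting q_j = q_i yields q_i = 61/3.

20.33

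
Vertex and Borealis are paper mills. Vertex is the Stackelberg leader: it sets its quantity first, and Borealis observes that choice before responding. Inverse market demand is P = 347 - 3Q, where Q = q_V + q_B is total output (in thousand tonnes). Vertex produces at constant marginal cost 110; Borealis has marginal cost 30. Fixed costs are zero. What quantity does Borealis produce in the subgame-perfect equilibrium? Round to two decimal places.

The follower Borealis best-responds to any q_V: π_B = (347 - 3Q)q_B - 30q_B.
Setting the follower's marginal profit to zero, 317 - 3q_V - 6q_B = 0, i.e. q_B = (317 - 3q_V)/6.
Vertex substitutes q_B(q_V) into its own profit: π_V = q_V(347 - 3q_V - (317 - 3q_V)/2) - 110q_V = (377/2 - (3/2)q_V)q_V - 110q_V.
The leader's first-order condition 157/2 - 3q_V = 0 yields q_V = 157/6.
Then q_B = (317 - 3·(157/6))/6 = 159/4.

39.75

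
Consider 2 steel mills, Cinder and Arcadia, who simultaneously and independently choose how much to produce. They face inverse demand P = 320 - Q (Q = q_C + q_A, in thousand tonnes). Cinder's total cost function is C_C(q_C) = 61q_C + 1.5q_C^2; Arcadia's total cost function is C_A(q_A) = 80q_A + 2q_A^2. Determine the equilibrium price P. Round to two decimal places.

242.24

Cinder's profit: π_C = (320 - Q)q_C - (61q_C + (3/2)q_C²). Setting ∂π_C/∂q_C = 0: 259 - 5q_C - (q_A) = 0.
Arcadia's profit: π_A = (320 - Q)q_A - (80q_A + 2q_A²). Setting ∂π_A/∂q_A = 0: 240 - 6q_A - (q_C) = 0.
So q_C = (259 - q_A)/5 and q_A = (240 - q_C)/6.
Solving the pair: q_C = 1314/29, q_A = 941/29.
Total output Q = 77.7586, so price P = 320 - 77.7586 = 242.2414.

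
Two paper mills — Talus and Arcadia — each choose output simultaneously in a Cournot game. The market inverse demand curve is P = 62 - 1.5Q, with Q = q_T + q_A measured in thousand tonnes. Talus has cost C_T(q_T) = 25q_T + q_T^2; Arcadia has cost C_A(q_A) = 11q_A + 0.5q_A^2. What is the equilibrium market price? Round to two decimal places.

Talus's profit: π_T = (62 - 1.5Q)q_T - (25q_T + q_T²). Setting ∂π_T/∂q_T = 0: 37 - 5q_T - (3/2)(q_A) = 0.
Arcadia's profit: π_A = (62 - 1.5Q)q_A - (11q_A + (1/2)q_A²). Setting ∂π_A/∂q_A = 0: 51 - 4q_A - (3/2)(q_T) = 0.
Best responses: q_T = (37 - (3/2)q_A)/5, q_A = (51 - (3/2)q_T)/4.
Solving the pair: q_T = 286/71, q_A = 798/71.
Total output Q = 1084/71, so price P = 62 - (3/2)·(1084/71) = 39.0986.

39.10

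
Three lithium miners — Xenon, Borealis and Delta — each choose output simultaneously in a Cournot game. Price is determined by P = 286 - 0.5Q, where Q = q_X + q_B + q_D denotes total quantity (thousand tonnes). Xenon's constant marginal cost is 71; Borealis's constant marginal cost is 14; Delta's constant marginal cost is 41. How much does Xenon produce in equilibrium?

Xenon's profit: π_X = (286 - 0.5Q)q_X - (71q_X). Setting ∂π_X/∂q_X = 0: 215 - q_X - (1/2)(q_B + q_D) = 0.
Borealis's profit: π_B = (286 - 0.5Q)q_B - (14q_B). Setting ∂π_B/∂q_B = 0: 272 - q_B - (1/2)(q_X + q_D) = 0.
Delta's profit: π_D = (286 - 0.5Q)q_D - (41q_D). Setting ∂π_D/∂q_D = 0: 245 - q_D - (1/2)(q_X + q_B) = 0.
Adding the 3 conditions: 732 − Q − Q = 0, i.e. Q = 366.
Back-substituting: q_X = (215 − 183)/(1/2) = 64, q_B = (272 − 183)/(1/2) = 178, q_D = (245 − 183)/(1/2) = 124.

64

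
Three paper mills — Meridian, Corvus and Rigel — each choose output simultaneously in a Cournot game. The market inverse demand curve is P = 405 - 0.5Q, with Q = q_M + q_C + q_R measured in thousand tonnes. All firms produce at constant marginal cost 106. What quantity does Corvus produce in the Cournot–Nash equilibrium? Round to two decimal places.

A representative firm's profit is π_i = q_i(405 - 0.5Q) - 106q_i.
First-order condition (treating rivals' output as given): 299 - q_i - (1/2)·Σ_{j≠i} q_j = 0.
With identical firms every q_j equals q_i, so Σ_{j≠i} q_j = 2q_i and 299 = 2q_i, giving q_i = 299/2.

149.50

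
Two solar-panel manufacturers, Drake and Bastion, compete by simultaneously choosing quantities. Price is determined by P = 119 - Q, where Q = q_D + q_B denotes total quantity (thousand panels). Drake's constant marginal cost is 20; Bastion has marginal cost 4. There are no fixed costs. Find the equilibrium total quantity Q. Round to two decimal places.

Drake's profit: π_D = (119 - Q)q_D - (20q_D). Setting ∂π_D/∂q_D = 0: 99 - 2q_D - (q_B) = 0.
Bastion's first-order condition: 115 - 2q_B - (q_D) = 0.
Rearranging gives the reaction functions q_D = (99 - q_B)/2 and q_B = (115 - q_D)/2.
Substituting one into the other gives q_D = 83/3 and q_B = 131/3.
Total output Q = 83/3 + 131/3 = 214/3.

71.33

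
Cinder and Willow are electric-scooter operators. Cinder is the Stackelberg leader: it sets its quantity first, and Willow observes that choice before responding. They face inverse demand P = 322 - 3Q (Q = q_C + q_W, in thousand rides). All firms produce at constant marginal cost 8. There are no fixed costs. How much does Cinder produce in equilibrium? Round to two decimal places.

52.33

The follower Willow best-responds to any q_C: π_W = (322 - 3Q)q_W - 8q_W.
Follower FOC: 314 - 3q_C - 6q_W = 0, so q_W(q_C) = (314 - 3q_C)/6.
Cinder substitutes q_W(q_C) into its own profit: π_C = q_C(322 - 3q_C - (314 - 3q_C)/2) - 8q_C = (165 - (3/2)q_C)q_C - 8q_C.
Maximising: ∂π_C/∂q_C = 157 - 3q_C = 0, giving q_C = 157/3.
Then q_W = (314 - 3·(157/3))/6 = 157/6.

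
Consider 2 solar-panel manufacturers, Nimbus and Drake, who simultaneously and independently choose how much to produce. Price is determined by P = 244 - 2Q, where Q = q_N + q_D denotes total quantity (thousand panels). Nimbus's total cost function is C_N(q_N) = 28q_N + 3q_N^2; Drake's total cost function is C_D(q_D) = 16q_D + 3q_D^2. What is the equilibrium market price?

170

Nimbus's profit: π_N = (244 - 2Q)q_N - (28q_N + 3q_N²). Setting ∂π_N/∂q_N = 0: 216 - 10q_N - 2(q_D) = 0.
Drake's first-order condition: 228 - 10q_D - 2(q_N) = 0.
Best responses: q_N = (216 - 2q_D)/10, q_D = (228 - 2q_N)/10.
Substituting one into the other gives q_N = 71/4 and q_D = 77/4.
Total output Q = 37, so price P = 244 - 2·37 = 170.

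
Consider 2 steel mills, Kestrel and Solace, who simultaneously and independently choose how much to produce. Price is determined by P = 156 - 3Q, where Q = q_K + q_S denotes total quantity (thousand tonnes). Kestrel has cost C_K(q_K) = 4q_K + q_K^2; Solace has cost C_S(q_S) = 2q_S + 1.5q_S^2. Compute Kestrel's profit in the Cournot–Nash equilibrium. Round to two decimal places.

827.25

Kestrel's profit: π_K = (156 - 3Q)q_K - (4q_K + q_K²). Setting ∂π_K/∂q_K = 0: 152 - 8q_K - 3(q_S) = 0.
Solace's profit: π_S = (156 - 3Q)q_S - (2q_S + (3/2)q_S²). Setting ∂π_S/∂q_S = 0: 154 - 9q_S - 3(q_K) = 0.
So q_K = (152 - 3q_S)/8 and q_S = (154 - 3q_K)/9.
Solving the pair: q_K = 302/21, q_S = 776/63.
Price P = 156 - 3·(1682/63) = 1594/21.
Kestrel's profit: (1594/21)·(302/21) - 4·(302/21) - (302/21)² = 827.2472.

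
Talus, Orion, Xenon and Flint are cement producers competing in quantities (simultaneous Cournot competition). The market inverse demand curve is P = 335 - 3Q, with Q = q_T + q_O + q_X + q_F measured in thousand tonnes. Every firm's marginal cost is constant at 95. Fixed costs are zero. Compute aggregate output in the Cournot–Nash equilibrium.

64

Each firm earns π_i = (335 - 3Q)q_i - 95q_i.
Setting ∂π_i/∂q_i = 0 with rivals' quantities fixed: 240 - 6q_i - 3·Σ_{j≠i} q_j = 0.
With identical firms every q_j equals q_i, so Σ_{j≠i} q_j = 3q_i and 240 = 15q_i, giving q_i = 16.
Total output Q = 16 + 16 + 16 + 16 = 64.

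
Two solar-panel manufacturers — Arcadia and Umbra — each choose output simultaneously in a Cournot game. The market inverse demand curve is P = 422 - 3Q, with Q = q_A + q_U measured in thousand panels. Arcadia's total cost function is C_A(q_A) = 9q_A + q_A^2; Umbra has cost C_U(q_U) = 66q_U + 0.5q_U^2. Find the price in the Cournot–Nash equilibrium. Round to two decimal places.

Arcadia's profit: π_A = (422 - 3Q)q_A - (9q_A + q_A²). Setting ∂π_A/∂q_A = 0: 413 - 8q_A - 3(q_U) = 0.
Umbra's profit: π_U = (422 - 3Q)q_U - (66q_U + (1/2)q_U²). Setting ∂π_U/∂q_U = 0: 356 - 7q_U - 3(q_A) = 0.
So q_A = (413 - 3q_U)/8 and q_U = (356 - 3q_A)/7.
Substituting one into the other gives q_A = 1823/47 and q_U = 1609/47.
Total output Q = 73.0213, so price P = 422 - 3·73.0213 = 202.9362.

202.94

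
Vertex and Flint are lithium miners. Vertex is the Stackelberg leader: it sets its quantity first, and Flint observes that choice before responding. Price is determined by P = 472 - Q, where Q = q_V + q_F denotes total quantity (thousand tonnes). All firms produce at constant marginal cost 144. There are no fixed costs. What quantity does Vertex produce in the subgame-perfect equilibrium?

164

Solve by backward induction. Given q_V, the follower Flint maximises π_F = (472 - q_V - q_F)q_F - 144q_F.
∂π_F/∂q_F = 328 - q_V - 2q_F = 0 gives the reaction function q_F = (328 - q_V)/2.
Vertex substitutes q_F(q_V) into its own profit: π_V = q_V(472 - q_V - (328 - q_V)/2) - 144q_V = (308 - (1/2)q_V)q_V - 144q_V.
Leader FOC: 164 - q_V = 0, so q_V = 164.
Then q_F = (328 - 164)/2 = 82.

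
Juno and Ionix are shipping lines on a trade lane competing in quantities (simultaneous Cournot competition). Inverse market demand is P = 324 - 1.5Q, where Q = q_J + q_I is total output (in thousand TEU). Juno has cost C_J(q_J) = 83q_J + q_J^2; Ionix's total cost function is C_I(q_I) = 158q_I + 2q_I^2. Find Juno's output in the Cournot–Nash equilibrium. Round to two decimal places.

Juno's profit: π_J = (324 - 1.5Q)q_J - (83q_J + q_J²). Setting ∂π_J/∂q_J = 0: 241 - 5q_J - (3/2)(q_I) = 0.
Ionix's profit: π_I = (324 - 1.5Q)q_I - (158q_I + 2q_I²). Setting ∂π_I/∂q_I = 0: 166 - 7q_I - (3/2)(q_J) = 0.
Best responses: q_J = (241 - (3/2)q_I)/5, q_I = (166 - (3/2)q_J)/7.
Substituting one into the other gives q_J = 43.9084 and q_I = 1874/131.

43.91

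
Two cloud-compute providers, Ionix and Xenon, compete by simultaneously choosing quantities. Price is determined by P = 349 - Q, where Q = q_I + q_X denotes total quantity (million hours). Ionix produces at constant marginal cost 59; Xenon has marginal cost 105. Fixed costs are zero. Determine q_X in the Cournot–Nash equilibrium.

66

Ionix's profit: π_I = (349 - Q)q_I - (59q_I). Setting ∂π_I/∂q_I = 0: 290 - 2q_I - (q_X) = 0.
Xenon's first-order condition: 244 - 2q_X - (q_I) = 0.
Rearranging gives the reaction functions q_I = (290 - q_X)/2 and q_X = (244 - q_I)/2.
Solving the pair: q_I = 112, q_X = 66.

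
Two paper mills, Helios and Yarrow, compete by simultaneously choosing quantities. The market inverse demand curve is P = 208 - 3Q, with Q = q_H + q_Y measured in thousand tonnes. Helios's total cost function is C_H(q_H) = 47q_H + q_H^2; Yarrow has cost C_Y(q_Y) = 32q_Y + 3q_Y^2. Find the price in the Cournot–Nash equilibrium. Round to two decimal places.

127.69

Helios's profit: π_H = (208 - 3Q)q_H - (47q_H + q_H²). Setting ∂π_H/∂q_H = 0: 161 - 8q_H - 3(q_Y) = 0.
Yarrow's first-order condition: 176 - 12q_Y - 3(q_H) = 0.
Best responses: q_H = (161 - 3q_Y)/8, q_Y = (176 - 3q_H)/12.
Solving the pair: q_H = 468/29, q_Y = 925/87.
Total output Q = 26.7701, so price P = 208 - 3·26.7701 = 127.6897.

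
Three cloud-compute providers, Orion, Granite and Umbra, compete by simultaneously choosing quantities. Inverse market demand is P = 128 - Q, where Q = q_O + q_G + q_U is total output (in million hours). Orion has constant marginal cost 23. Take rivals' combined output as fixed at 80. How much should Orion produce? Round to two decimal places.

With rivals' combined output fixed at 80, Orion's profit is π_O = (128 - 80 - q_O)q_O - (23q_O) = (48 - q_O)q_O - (23q_O).
∂π_O/∂q_O = 25 - 2q_O = 0, so q_O = 25/2.

12.50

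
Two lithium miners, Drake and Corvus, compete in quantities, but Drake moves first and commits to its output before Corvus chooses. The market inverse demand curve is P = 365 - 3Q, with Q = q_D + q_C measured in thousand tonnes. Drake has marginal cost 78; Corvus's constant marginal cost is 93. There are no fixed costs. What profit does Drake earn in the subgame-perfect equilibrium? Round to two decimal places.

3800.17

The follower Corvus best-responds to any q_D: π_C = (365 - 3Q)q_C - 93q_C.
∂π_C/∂q_C = 272 - 3q_D - 6q_C = 0 gives the reaction function q_C = (272 - 3q_D)/6.
The leader anticipates this reaction. Substituting into P = 365 - 3Q gives P = 229 - (3/2)q_D, so π_D = (229 - (3/2)q_D)q_D - 78q_D.
Maximising: ∂π_D/∂q_D = 151 - 3q_D = 0, giving q_D = 151/3.
Then q_C = (272 - 3·(151/3))/6 = 121/6.
Price P = 365 - 3·(141/2) = 307/2.
Drake's profit: (307/2 - 78)·(151/3) = 3800.1667.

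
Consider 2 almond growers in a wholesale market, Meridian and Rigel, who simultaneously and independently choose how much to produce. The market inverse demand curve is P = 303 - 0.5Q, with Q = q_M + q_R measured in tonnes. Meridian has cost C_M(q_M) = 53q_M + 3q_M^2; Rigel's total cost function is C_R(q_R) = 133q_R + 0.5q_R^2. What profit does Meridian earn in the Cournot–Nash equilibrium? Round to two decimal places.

3188.30

Meridian's profit: π_M = (303 - 0.5Q)q_M - (53q_M + 3q_M²). Setting ∂π_M/∂q_M = 0: 250 - 7q_M - (1/2)(q_R) = 0.
Rigel's profit: π_R = (303 - 0.5Q)q_R - (133q_R + (1/2)q_R²). Setting ∂π_R/∂q_R = 0: 170 - 2q_R - (1/2)(q_M) = 0.
Rearranging gives the reaction functions q_M = (250 - (1/2)q_R)/7 and q_R = (170 - (1/2)q_M)/2.
Substituting one into the other gives q_M = 332/11 and q_R = 852/11.
Price P = 303 - (1/2)·(1184/11) = 249.1818.
Meridian's profit: 249.1818·(332/11) - 53·(332/11) - 3(332/11)² = 3188.2975.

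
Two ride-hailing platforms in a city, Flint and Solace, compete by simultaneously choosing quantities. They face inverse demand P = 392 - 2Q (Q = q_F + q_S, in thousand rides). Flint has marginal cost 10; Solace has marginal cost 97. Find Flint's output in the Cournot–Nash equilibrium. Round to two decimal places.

78.17

Flint's profit: π_F = (392 - 2Q)q_F - (10q_F). Setting ∂π_F/∂q_F = 0: 382 - 4q_F - 2(q_S) = 0.
Solace's first-order condition: 295 - 4q_S - 2(q_F) = 0.
Best responses: q_F = (382 - 2q_S)/4, q_S = (295 - 2q_F)/4.
Substituting one into the other gives q_F = 469/6 and q_S = 104/3.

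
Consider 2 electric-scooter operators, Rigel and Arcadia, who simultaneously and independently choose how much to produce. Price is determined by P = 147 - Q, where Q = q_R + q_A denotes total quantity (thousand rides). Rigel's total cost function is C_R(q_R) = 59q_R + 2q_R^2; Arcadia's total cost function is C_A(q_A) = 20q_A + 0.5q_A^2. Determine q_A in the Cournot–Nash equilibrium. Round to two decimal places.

39.65

Rigel's profit: π_R = (147 - Q)q_R - (59q_R + 2q_R²). Setting ∂π_R/∂q_R = 0: 88 - 6q_R - (q_A) = 0.
Arcadia's first-order condition: 127 - 3q_A - (q_R) = 0.
So q_R = (88 - q_A)/6 and q_A = (127 - q_R)/3.
Solving the pair: q_R = 137/17, q_A = 674/17.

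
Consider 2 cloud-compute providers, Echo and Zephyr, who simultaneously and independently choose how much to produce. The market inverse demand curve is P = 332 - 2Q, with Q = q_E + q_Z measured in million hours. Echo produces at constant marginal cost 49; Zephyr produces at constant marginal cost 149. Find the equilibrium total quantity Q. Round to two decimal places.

Echo's profit: π_E = (332 - 2Q)q_E - (49q_E). Setting ∂π_E/∂q_E = 0: 283 - 4q_E - 2(q_Z) = 0.
Zephyr's profit: π_Z = (332 - 2Q)q_Z - (149q_Z). Setting ∂π_Z/∂q_Z = 0: 183 - 4q_Z - 2(q_E) = 0.
Rearranging gives the reaction functions q_E = (283 - 2q_Z)/4 and q_Z = (183 - 2q_E)/4.
Substituting one into the other gives q_E = 383/6 and q_Z = 83/6.
Total output Q = 383/6 + 83/6 = 233/3.

77.67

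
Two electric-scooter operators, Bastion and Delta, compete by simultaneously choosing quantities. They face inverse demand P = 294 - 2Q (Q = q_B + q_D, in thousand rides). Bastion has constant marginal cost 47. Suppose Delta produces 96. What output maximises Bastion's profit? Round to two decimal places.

With the rival's output fixed at 96, Bastion's profit is π_B = (294 - 2·96 - 2q_B)q_B - (47q_B) = (102 - 2q_B)q_B - (47q_B).
∂π_B/∂q_B = 55 - 4q_B = 0, so q_B = 55/4.

13.75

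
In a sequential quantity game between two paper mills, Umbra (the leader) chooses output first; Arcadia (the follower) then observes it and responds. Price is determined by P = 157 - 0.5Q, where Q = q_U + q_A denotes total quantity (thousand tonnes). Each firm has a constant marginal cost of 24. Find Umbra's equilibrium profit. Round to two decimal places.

The follower Arcadia best-responds to any q_U: π_A = (157 - 0.5Q)q_A - 24q_A.
Follower FOC: 133 - (1/2)q_U - q_A = 0, so q_A(q_U) = (133 - (1/2)q_U).
Umbra substitutes q_A(q_U) into its own profit: π_U = q_U(157 - (1/2)q_U - (133 - (1/2)q_U)/2) - 24q_U = (181/2 - (1/4)q_U)q_U - 24q_U.
The leader's first-order condition 133/2 - (1/2)q_U = 0 yields q_U = 133.
Then q_A = (133 - (1/2)·133) = 133/2.
Price P = 157 - (1/2)·(399/2) = 229/4.
Umbra's profit: (229/4 - 24)·133 = 4422.2500.

4422.25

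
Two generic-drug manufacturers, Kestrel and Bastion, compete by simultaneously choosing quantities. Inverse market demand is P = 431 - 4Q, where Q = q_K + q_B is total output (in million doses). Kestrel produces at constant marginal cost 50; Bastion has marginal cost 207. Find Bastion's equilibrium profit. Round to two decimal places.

124.69

Kestrel's profit: π_K = (431 - 4Q)q_K - (50q_K). Setting ∂π_K/∂q_K = 0: 381 - 8q_K - 4(q_B) = 0.
Bastion's first-order condition: 224 - 8q_B - 4(q_K) = 0.
So q_K = (381 - 4q_B)/8 and q_B = (224 - 4q_K)/8.
Substituting one into the other gives q_K = 269/6 and q_B = 67/12.
Price P = 431 - 4·(605/12) = 688/3.
Bastion's profit: (688/3 - 207)·(67/12) = 124.6944.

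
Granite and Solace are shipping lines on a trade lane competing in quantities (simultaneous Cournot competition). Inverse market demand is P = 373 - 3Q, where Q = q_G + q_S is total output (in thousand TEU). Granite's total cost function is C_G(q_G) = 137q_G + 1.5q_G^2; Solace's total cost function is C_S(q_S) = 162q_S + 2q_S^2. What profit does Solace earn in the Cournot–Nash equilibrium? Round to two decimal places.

Granite's profit: π_G = (373 - 3Q)q_G - (137q_G + (3/2)q_G²). Setting ∂π_G/∂q_G = 0: 236 - 9q_G - 3(q_S) = 0.
Solace's first-order condition: 211 - 10q_S - 3(q_G) = 0.
Rearranging gives the reaction functions q_G = (236 - 3q_S)/9 and q_S = (211 - 3q_G)/10.
Substituting one into the other gives q_G = 1727/81 and q_S = 397/27.
Price P = 373 - 3·36.0247 = 264.9259.
Solace's profit: 264.9259·(397/27) - 162·(397/27) - 2(397/27)² = 1080.9945.

1080.99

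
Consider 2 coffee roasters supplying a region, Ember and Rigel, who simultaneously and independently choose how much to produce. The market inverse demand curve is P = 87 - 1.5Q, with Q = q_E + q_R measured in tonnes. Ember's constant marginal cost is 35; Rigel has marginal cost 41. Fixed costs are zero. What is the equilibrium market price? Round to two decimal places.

Ember's profit: π_E = (87 - 1.5Q)q_E - (35q_E). Setting ∂π_E/∂q_E = 0: 52 - 3q_E - (3/2)(q_R) = 0.
Rigel's profit: π_R = (87 - 1.5Q)q_R - (41q_R). Setting ∂π_R/∂q_R = 0: 46 - 3q_R - (3/2)(q_E) = 0.
So q_E = (52 - (3/2)q_R)/3 and q_R = (46 - (3/2)q_E)/3.
Solving the pair: q_E = 116/9, q_R = 80/9.
Total output Q = 196/9, so price P = 87 - (3/2)·(196/9) = 163/3.

54.33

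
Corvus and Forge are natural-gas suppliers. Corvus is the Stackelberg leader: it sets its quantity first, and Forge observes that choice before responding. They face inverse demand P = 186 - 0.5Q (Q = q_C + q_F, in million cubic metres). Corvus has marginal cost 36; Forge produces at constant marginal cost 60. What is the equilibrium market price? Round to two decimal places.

The follower Forge best-responds to any q_C: π_F = (186 - 0.5Q)q_F - 60q_F.
Follower FOC: 126 - (1/2)q_C - q_F = 0, so q_F(q_C) = (126 - (1/2)q_C).
Corvus substitutes q_F(q_C) into its own profit: π_C = q_C(186 - (1/2)q_C - (126 - (1/2)q_C)/2) - 36q_C = (123 - (1/4)q_C)q_C - 36q_C.
The leader's first-order condition 87 - (1/2)q_C = 0 yields q_C = 174.
Then q_F = (126 - (1/2)·174) = 39.
Total output Q = 213, so price P = 186 - (1/2)·213 = 159/2.

79.50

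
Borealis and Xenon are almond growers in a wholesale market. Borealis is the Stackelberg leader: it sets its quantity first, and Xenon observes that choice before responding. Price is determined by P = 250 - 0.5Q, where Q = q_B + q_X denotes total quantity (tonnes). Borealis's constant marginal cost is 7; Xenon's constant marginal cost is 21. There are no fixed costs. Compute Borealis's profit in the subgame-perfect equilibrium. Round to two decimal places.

16512.25

The follower Xenon best-responds to any q_B: π_X = (250 - 0.5Q)q_X - 21q_X.
Setting the follower's marginal profit to zero, 229 - (1/2)q_B - q_X = 0, i.e. q_X = (229 - (1/2)q_B).
The leader anticipates this reaction. Substituting into P = 250 - 0.5Q gives P = 271/2 - (1/4)q_B, so π_B = (271/2 - (1/4)q_B)q_B - 7q_B.
Maximising: ∂π_B/∂q_B = 257/2 - (1/2)q_B = 0, giving q_B = 257.
Then q_X = (229 - (1/2)·257) = 201/2.
Price P = 250 - (1/2)·(715/2) = 285/4.
Borealis's profit: (285/4 - 7)·257 = 16512.2500.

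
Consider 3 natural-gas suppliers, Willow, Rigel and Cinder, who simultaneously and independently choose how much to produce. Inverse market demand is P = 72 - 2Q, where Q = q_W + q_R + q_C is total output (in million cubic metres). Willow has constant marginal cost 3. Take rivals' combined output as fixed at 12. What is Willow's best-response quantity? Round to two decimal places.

11.25

With rivals' combined output fixed at 12, Willow's profit is π_W = (72 - 2·12 - 2q_W)q_W - (3q_W) = (48 - 2q_W)q_W - (3q_W).
∂π_W/∂q_W = 45 - 4q_W = 0, so q_W = 45/4.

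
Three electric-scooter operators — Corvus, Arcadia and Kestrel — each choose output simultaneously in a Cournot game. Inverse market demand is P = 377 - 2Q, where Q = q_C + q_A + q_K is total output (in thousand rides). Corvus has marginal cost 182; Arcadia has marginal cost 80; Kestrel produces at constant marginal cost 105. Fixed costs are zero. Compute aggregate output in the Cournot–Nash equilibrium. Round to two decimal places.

95.50

Corvus's profit: π_C = (377 - 2Q)q_C - (182q_C). Setting ∂π_C/∂q_C = 0: 195 - 4q_C - 2(q_A + q_K) = 0.
Arcadia's profit: π_A = (377 - 2Q)q_A - (80q_A). Setting ∂π_A/∂q_A = 0: 297 - 4q_A - 2(q_C + q_K) = 0.
Kestrel's profit: π_K = (377 - 2Q)q_K - (105q_K). Setting ∂π_K/∂q_K = 0: 272 - 4q_K - 2(q_C + q_A) = 0.
Summing all 3 equations gives 764 − 8Q = 0, hence Q = 191/2.
Back-substituting: q_C = (195 − 191)/2 = 2, q_A = (297 − 191)/2 = 53, q_K = (272 − 191)/2 = 81/2.
Total output Q = 2 + 53 + 81/2 = 191/2.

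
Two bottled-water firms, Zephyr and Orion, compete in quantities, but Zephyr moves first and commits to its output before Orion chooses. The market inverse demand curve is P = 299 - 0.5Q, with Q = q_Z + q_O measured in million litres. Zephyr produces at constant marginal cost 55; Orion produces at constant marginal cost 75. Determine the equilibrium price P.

Solve by backward induction. Given q_Z, the follower Orion maximises π_O = (299 - (1/2)q_Z - (1/2)q_O)q_O - 75q_O.
∂π_O/∂q_O = 224 - (1/2)q_Z - q_O = 0 gives the reaction function q_O = (224 - (1/2)q_Z).
The leader anticipates this reaction. Substituting into P = 299 - 0.5Q gives P = 187 - (1/4)q_Z, so π_Z = (187 - (1/4)q_Z)q_Z - 55q_Z.
Leader FOC: 132 - (1/2)q_Z = 0, so q_Z = 264.
Then q_O = (224 - (1/2)·264) = 92.
Total output Q = 356, so price P = 299 - (1/2)·356 = 121.

121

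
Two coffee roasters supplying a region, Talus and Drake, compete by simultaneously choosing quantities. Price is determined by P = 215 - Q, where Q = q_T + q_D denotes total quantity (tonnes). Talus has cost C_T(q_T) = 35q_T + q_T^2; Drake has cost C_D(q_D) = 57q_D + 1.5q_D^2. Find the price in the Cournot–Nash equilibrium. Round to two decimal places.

152.16

Talus's profit: π_T = (215 - Q)q_T - (35q_T + q_T²). Setting ∂π_T/∂q_T = 0: 180 - 4q_T - (q_D) = 0.
Drake's first-order condition: 158 - 5q_D - (q_T) = 0.
Best responses: q_T = (180 - q_D)/4, q_D = (158 - q_T)/5.
Substituting one into the other gives q_T = 742/19 and q_D = 452/19.
Total output Q = 1194/19, so price P = 215 - 1194/19 = 152.1579.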